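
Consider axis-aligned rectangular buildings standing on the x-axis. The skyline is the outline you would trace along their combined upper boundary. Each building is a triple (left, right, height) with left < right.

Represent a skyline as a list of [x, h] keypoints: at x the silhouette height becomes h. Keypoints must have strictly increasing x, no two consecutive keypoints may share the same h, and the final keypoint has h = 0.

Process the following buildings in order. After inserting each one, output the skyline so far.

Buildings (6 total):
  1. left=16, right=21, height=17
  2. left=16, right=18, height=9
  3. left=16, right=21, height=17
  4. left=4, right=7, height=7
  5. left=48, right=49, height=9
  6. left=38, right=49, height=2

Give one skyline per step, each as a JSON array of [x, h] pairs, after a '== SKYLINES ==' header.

== SKYLINES ==
[[16,17],[21,0]]
[[16,17],[21,0]]
[[16,17],[21,0]]
[[4,7],[7,0],[16,17],[21,0]]
[[4,7],[7,0],[16,17],[21,0],[48,9],[49,0]]
[[4,7],[7,0],[16,17],[21,0],[38,2],[48,9],[49,0]]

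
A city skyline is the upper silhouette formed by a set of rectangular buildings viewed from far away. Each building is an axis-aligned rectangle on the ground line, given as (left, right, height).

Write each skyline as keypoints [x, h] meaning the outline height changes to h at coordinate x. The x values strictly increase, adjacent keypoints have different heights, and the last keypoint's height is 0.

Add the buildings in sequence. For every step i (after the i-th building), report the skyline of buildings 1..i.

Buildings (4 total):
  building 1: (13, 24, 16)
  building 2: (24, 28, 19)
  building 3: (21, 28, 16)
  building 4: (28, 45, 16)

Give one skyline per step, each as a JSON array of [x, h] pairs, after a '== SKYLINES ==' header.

== SKYLINES ==
[[13,16],[24,0]]
[[13,16],[24,19],[28,0]]
[[13,16],[24,19],[28,0]]
[[13,16],[24,19],[28,16],[45,0]]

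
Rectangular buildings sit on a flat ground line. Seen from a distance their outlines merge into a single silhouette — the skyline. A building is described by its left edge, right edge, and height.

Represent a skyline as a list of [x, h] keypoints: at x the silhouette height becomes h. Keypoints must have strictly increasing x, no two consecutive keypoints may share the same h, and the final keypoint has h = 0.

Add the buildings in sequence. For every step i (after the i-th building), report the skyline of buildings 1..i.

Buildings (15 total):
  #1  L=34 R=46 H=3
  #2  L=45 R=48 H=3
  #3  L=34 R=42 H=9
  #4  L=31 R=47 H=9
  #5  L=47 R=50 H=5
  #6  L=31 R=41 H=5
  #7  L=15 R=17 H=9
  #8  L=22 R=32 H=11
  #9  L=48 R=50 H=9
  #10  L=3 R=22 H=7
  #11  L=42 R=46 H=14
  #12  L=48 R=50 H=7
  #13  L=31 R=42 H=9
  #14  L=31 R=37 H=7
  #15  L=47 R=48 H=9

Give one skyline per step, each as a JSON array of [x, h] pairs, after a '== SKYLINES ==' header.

== SKYLINES ==
[[34,3],[46,0]]
[[34,3],[48,0]]
[[34,9],[42,3],[48,0]]
[[31,9],[47,3],[48,0]]
[[31,9],[47,5],[50,0]]
[[31,9],[47,5],[50,0]]
[[15,9],[17,0],[31,9],[47,5],[50,0]]
[[15,9],[17,0],[22,11],[32,9],[47,5],[50,0]]
[[15,9],[17,0],[22,11],[32,9],[47,5],[48,9],[50,0]]
[[3,7],[15,9],[17,7],[22,11],[32,9],[47,5],[48,9],[50,0]]
[[3,7],[15,9],[17,7],[22,11],[32,9],[42,14],[46,9],[47,5],[48,9],[50,0]]
[[3,7],[15,9],[17,7],[22,11],[32,9],[42,14],[46,9],[47,5],[48,9],[50,0]]
[[3,7],[15,9],[17,7],[22,11],[32,9],[42,14],[46,9],[47,5],[48,9],[50,0]]
[[3,7],[15,9],[17,7],[22,11],[32,9],[42,14],[46,9],[47,5],[48,9],[50,0]]
[[3,7],[15,9],[17,7],[22,11],[32,9],[42,14],[46,9],[50,0]]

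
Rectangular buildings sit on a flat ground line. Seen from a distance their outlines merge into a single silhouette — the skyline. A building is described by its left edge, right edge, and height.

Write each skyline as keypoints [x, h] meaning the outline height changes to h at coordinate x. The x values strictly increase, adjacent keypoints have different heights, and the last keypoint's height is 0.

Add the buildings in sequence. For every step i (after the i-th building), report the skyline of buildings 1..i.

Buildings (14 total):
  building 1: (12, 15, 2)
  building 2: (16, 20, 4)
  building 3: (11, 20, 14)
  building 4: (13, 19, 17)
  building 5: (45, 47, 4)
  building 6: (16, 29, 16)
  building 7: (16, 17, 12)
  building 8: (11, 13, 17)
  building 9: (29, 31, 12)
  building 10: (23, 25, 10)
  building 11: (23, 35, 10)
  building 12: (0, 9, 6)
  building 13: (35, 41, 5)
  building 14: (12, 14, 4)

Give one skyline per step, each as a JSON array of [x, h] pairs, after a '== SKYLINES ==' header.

== SKYLINES ==
[[12,2],[15,0]]
[[12,2],[15,0],[16,4],[20,0]]
[[11,14],[20,0]]
[[11,14],[13,17],[19,14],[20,0]]
[[11,14],[13,17],[19,14],[20,0],[45,4],[47,0]]
[[11,14],[13,17],[19,16],[29,0],[45,4],[47,0]]
[[11,14],[13,17],[19,16],[29,0],[45,4],[47,0]]
[[11,17],[19,16],[29,0],[45,4],[47,0]]
[[11,17],[19,16],[29,12],[31,0],[45,4],[47,0]]
[[11,17],[19,16],[29,12],[31,0],[45,4],[47,0]]
[[11,17],[19,16],[29,12],[31,10],[35,0],[45,4],[47,0]]
[[0,6],[9,0],[11,17],[19,16],[29,12],[31,10],[35,0],[45,4],[47,0]]
[[0,6],[9,0],[11,17],[19,16],[29,12],[31,10],[35,5],[41,0],[45,4],[47,0]]
[[0,6],[9,0],[11,17],[19,16],[29,12],[31,10],[35,5],[41,0],[45,4],[47,0]]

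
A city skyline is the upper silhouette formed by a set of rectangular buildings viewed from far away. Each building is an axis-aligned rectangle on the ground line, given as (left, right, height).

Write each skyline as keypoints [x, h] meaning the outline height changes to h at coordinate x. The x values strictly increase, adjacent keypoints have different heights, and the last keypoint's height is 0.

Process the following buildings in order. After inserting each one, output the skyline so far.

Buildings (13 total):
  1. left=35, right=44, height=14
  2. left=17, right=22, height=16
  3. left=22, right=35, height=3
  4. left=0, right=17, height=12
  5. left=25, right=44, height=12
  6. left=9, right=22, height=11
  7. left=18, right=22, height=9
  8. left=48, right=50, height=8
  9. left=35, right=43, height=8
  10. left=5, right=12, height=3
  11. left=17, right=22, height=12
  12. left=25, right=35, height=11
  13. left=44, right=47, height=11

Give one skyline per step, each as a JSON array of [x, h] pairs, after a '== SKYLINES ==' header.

== SKYLINES ==
[[35,14],[44,0]]
[[17,16],[22,0],[35,14],[44,0]]
[[17,16],[22,3],[35,14],[44,0]]
[[0,12],[17,16],[22,3],[35,14],[44,0]]
[[0,12],[17,16],[22,3],[25,12],[35,14],[44,0]]
[[0,12],[17,16],[22,3],[25,12],[35,14],[44,0]]
[[0,12],[17,16],[22,3],[25,12],[35,14],[44,0]]
[[0,12],[17,16],[22,3],[25,12],[35,14],[44,0],[48,8],[50,0]]
[[0,12],[17,16],[22,3],[25,12],[35,14],[44,0],[48,8],[50,0]]
[[0,12],[17,16],[22,3],[25,12],[35,14],[44,0],[48,8],[50,0]]
[[0,12],[17,16],[22,3],[25,12],[35,14],[44,0],[48,8],[50,0]]
[[0,12],[17,16],[22,3],[25,12],[35,14],[44,0],[48,8],[50,0]]
[[0,12],[17,16],[22,3],[25,12],[35,14],[44,11],[47,0],[48,8],[50,0]]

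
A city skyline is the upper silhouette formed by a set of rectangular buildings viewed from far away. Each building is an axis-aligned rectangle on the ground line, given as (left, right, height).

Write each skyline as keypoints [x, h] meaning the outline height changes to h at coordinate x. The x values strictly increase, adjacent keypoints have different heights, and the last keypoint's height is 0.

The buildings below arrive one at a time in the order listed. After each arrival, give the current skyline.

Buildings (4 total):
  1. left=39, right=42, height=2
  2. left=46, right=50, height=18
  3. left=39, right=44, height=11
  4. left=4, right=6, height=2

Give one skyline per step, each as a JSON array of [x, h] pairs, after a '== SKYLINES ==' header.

== SKYLINES ==
[[39,2],[42,0]]
[[39,2],[42,0],[46,18],[50,0]]
[[39,11],[44,0],[46,18],[50,0]]
[[4,2],[6,0],[39,11],[44,0],[46,18],[50,0]]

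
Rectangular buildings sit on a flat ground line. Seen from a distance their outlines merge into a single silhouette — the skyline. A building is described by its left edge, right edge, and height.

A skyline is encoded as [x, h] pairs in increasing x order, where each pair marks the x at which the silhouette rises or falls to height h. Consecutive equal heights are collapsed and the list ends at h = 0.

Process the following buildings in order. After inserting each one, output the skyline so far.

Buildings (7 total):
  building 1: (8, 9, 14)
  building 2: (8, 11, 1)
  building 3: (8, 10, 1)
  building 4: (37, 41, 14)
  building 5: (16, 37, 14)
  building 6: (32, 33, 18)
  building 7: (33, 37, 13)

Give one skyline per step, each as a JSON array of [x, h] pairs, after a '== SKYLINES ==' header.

== SKYLINES ==
[[8,14],[9,0]]
[[8,14],[9,1],[11,0]]
[[8,14],[9,1],[11,0]]
[[8,14],[9,1],[11,0],[37,14],[41,0]]
[[8,14],[9,1],[11,0],[16,14],[41,0]]
[[8,14],[9,1],[11,0],[16,14],[32,18],[33,14],[41,0]]
[[8,14],[9,1],[11,0],[16,14],[32,18],[33,14],[41,0]]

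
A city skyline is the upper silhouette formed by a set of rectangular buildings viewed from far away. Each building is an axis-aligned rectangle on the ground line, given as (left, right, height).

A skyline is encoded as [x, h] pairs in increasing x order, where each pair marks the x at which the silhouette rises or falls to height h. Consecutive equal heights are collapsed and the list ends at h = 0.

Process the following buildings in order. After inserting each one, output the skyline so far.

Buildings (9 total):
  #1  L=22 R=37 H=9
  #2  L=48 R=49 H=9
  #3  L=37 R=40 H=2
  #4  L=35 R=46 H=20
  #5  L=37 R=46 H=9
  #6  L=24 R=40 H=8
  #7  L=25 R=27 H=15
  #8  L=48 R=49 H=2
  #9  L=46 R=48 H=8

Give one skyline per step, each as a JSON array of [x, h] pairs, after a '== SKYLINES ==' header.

== SKYLINES ==
[[22,9],[37,0]]
[[22,9],[37,0],[48,9],[49,0]]
[[22,9],[37,2],[40,0],[48,9],[49,0]]
[[22,9],[35,20],[46,0],[48,9],[49,0]]
[[22,9],[35,20],[46,0],[48,9],[49,0]]
[[22,9],[35,20],[46,0],[48,9],[49,0]]
[[22,9],[25,15],[27,9],[35,20],[46,0],[48,9],[49,0]]
[[22,9],[25,15],[27,9],[35,20],[46,0],[48,9],[49,0]]
[[22,9],[25,15],[27,9],[35,20],[46,8],[48,9],[49,0]]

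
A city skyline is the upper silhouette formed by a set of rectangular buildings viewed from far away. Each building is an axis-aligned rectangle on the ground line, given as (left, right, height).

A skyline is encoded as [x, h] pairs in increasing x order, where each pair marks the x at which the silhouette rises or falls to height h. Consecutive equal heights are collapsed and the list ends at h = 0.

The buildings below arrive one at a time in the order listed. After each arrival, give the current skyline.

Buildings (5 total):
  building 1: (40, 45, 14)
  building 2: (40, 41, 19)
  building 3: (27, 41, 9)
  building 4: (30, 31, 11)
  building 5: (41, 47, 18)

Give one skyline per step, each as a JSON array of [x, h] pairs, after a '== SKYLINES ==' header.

== SKYLINES ==
[[40,14],[45,0]]
[[40,19],[41,14],[45,0]]
[[27,9],[40,19],[41,14],[45,0]]
[[27,9],[30,11],[31,9],[40,19],[41,14],[45,0]]
[[27,9],[30,11],[31,9],[40,19],[41,18],[47,0]]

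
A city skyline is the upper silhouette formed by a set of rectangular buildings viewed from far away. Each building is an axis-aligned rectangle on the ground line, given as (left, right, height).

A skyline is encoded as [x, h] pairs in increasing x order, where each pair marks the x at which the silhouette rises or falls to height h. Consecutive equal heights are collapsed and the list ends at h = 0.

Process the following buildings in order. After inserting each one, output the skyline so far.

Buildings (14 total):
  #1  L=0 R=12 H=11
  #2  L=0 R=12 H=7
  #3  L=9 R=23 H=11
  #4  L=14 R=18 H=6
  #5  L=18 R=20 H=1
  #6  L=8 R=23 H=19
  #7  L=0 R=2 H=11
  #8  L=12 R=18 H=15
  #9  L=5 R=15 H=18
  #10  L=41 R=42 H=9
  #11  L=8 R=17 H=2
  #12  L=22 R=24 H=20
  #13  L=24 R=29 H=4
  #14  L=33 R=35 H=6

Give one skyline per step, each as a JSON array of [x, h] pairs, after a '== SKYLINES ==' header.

== SKYLINES ==
[[0,11],[12,0]]
[[0,11],[12,0]]
[[0,11],[23,0]]
[[0,11],[23,0]]
[[0,11],[23,0]]
[[0,11],[8,19],[23,0]]
[[0,11],[8,19],[23,0]]
[[0,11],[8,19],[23,0]]
[[0,11],[5,18],[8,19],[23,0]]
[[0,11],[5,18],[8,19],[23,0],[41,9],[42,0]]
[[0,11],[5,18],[8,19],[23,0],[41,9],[42,0]]
[[0,11],[5,18],[8,19],[22,20],[24,0],[41,9],[42,0]]
[[0,11],[5,18],[8,19],[22,20],[24,4],[29,0],[41,9],[42,0]]
[[0,11],[5,18],[8,19],[22,20],[24,4],[29,0],[33,6],[35,0],[41,9],[42,0]]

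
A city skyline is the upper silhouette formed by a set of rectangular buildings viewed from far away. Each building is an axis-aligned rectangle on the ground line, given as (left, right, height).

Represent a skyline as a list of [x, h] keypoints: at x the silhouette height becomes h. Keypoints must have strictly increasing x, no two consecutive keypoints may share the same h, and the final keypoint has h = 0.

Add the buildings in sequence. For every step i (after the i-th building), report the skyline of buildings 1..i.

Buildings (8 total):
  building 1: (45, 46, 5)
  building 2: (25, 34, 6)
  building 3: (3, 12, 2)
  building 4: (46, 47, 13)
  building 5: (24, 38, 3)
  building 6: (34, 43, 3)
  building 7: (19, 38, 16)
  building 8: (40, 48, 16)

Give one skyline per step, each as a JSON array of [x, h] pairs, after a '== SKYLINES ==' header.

== SKYLINES ==
[[45,5],[46,0]]
[[25,6],[34,0],[45,5],[46,0]]
[[3,2],[12,0],[25,6],[34,0],[45,5],[46,0]]
[[3,2],[12,0],[25,6],[34,0],[45,5],[46,13],[47,0]]
[[3,2],[12,0],[24,3],[25,6],[34,3],[38,0],[45,5],[46,13],[47,0]]
[[3,2],[12,0],[24,3],[25,6],[34,3],[43,0],[45,5],[46,13],[47,0]]
[[3,2],[12,0],[19,16],[38,3],[43,0],[45,5],[46,13],[47,0]]
[[3,2],[12,0],[19,16],[38,3],[40,16],[48,0]]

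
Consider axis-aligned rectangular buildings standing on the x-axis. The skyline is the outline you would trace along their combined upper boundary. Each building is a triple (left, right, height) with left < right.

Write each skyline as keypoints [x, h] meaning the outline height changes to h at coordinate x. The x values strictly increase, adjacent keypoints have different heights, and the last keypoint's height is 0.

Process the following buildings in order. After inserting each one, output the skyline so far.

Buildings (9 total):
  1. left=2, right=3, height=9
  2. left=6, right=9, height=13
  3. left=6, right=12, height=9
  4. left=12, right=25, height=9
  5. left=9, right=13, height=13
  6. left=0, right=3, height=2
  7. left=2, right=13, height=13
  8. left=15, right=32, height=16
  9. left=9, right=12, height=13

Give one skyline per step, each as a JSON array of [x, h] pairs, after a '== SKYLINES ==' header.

== SKYLINES ==
[[2,9],[3,0]]
[[2,9],[3,0],[6,13],[9,0]]
[[2,9],[3,0],[6,13],[9,9],[12,0]]
[[2,9],[3,0],[6,13],[9,9],[25,0]]
[[2,9],[3,0],[6,13],[13,9],[25,0]]
[[0,2],[2,9],[3,0],[6,13],[13,9],[25,0]]
[[0,2],[2,13],[13,9],[25,0]]
[[0,2],[2,13],[13,9],[15,16],[32,0]]
[[0,2],[2,13],[13,9],[15,16],[32,0]]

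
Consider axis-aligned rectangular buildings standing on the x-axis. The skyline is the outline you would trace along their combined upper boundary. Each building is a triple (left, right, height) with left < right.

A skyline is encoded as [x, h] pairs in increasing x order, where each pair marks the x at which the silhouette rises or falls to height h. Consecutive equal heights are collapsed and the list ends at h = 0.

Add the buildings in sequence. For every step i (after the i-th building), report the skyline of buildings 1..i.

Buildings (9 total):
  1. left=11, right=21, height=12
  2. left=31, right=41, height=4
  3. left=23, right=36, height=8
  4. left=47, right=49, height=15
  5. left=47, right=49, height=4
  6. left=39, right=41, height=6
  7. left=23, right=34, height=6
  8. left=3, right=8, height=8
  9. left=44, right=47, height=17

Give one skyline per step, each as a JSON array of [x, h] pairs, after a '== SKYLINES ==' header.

== SKYLINES ==
[[11,12],[21,0]]
[[11,12],[21,0],[31,4],[41,0]]
[[11,12],[21,0],[23,8],[36,4],[41,0]]
[[11,12],[21,0],[23,8],[36,4],[41,0],[47,15],[49,0]]
[[11,12],[21,0],[23,8],[36,4],[41,0],[47,15],[49,0]]
[[11,12],[21,0],[23,8],[36,4],[39,6],[41,0],[47,15],[49,0]]
[[11,12],[21,0],[23,8],[36,4],[39,6],[41,0],[47,15],[49,0]]
[[3,8],[8,0],[11,12],[21,0],[23,8],[36,4],[39,6],[41,0],[47,15],[49,0]]
[[3,8],[8,0],[11,12],[21,0],[23,8],[36,4],[39,6],[41,0],[44,17],[47,15],[49,0]]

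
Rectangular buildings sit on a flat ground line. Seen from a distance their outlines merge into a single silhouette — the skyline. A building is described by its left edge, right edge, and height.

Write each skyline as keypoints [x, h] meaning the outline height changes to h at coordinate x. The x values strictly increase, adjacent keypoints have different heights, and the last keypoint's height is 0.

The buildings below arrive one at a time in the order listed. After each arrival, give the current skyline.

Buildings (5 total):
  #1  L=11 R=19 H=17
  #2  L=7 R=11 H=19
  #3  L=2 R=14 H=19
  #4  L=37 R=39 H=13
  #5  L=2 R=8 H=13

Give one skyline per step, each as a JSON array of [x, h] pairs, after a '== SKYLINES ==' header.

== SKYLINES ==
[[11,17],[19,0]]
[[7,19],[11,17],[19,0]]
[[2,19],[14,17],[19,0]]
[[2,19],[14,17],[19,0],[37,13],[39,0]]
[[2,19],[14,17],[19,0],[37,13],[39,0]]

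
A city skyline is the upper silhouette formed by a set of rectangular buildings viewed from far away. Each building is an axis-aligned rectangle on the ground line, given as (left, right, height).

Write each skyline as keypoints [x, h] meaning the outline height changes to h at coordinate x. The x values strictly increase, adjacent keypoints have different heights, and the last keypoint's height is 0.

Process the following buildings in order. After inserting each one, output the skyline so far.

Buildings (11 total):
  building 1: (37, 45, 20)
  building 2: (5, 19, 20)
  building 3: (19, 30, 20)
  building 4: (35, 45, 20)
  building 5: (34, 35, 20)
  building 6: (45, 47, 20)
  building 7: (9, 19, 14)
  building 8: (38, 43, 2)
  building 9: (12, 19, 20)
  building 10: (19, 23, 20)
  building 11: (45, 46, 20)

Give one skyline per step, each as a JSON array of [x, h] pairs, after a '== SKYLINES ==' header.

== SKYLINES ==
[[37,20],[45,0]]
[[5,20],[19,0],[37,20],[45,0]]
[[5,20],[30,0],[37,20],[45,0]]
[[5,20],[30,0],[35,20],[45,0]]
[[5,20],[30,0],[34,20],[45,0]]
[[5,20],[30,0],[34,20],[47,0]]
[[5,20],[30,0],[34,20],[47,0]]
[[5,20],[30,0],[34,20],[47,0]]
[[5,20],[30,0],[34,20],[47,0]]
[[5,20],[30,0],[34,20],[47,0]]
[[5,20],[30,0],[34,20],[47,0]]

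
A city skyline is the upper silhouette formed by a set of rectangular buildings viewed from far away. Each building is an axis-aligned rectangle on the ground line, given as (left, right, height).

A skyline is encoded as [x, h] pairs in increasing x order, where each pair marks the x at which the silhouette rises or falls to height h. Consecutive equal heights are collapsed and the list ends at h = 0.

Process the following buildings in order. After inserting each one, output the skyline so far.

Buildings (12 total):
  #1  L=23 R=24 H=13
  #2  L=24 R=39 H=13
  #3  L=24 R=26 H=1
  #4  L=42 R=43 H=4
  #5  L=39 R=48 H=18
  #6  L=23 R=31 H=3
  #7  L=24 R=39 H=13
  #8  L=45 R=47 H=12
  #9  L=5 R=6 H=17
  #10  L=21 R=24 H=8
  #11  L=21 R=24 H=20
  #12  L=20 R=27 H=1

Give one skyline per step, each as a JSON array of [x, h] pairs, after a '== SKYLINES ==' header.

== SKYLINES ==
[[23,13],[24,0]]
[[23,13],[39,0]]
[[23,13],[39,0]]
[[23,13],[39,0],[42,4],[43,0]]
[[23,13],[39,18],[48,0]]
[[23,13],[39,18],[48,0]]
[[23,13],[39,18],[48,0]]
[[23,13],[39,18],[48,0]]
[[5,17],[6,0],[23,13],[39,18],[48,0]]
[[5,17],[6,0],[21,8],[23,13],[39,18],[48,0]]
[[5,17],[6,0],[21,20],[24,13],[39,18],[48,0]]
[[5,17],[6,0],[20,1],[21,20],[24,13],[39,18],[48,0]]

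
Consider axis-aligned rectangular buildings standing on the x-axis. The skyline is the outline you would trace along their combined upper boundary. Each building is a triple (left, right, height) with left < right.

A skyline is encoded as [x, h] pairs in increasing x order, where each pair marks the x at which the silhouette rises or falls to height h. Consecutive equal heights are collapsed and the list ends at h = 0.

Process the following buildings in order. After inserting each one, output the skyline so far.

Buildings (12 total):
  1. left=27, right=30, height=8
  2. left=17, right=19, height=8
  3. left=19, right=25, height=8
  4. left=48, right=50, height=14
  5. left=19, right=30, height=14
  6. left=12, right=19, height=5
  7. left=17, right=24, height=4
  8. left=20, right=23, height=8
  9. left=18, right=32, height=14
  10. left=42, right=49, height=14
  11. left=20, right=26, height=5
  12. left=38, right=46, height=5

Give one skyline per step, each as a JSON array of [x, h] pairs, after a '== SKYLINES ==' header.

== SKYLINES ==
[[27,8],[30,0]]
[[17,8],[19,0],[27,8],[30,0]]
[[17,8],[25,0],[27,8],[30,0]]
[[17,8],[25,0],[27,8],[30,0],[48,14],[50,0]]
[[17,8],[19,14],[30,0],[48,14],[50,0]]
[[12,5],[17,8],[19,14],[30,0],[48,14],[50,0]]
[[12,5],[17,8],[19,14],[30,0],[48,14],[50,0]]
[[12,5],[17,8],[19,14],[30,0],[48,14],[50,0]]
[[12,5],[17,8],[18,14],[32,0],[48,14],[50,0]]
[[12,5],[17,8],[18,14],[32,0],[42,14],[50,0]]
[[12,5],[17,8],[18,14],[32,0],[42,14],[50,0]]
[[12,5],[17,8],[18,14],[32,0],[38,5],[42,14],[50,0]]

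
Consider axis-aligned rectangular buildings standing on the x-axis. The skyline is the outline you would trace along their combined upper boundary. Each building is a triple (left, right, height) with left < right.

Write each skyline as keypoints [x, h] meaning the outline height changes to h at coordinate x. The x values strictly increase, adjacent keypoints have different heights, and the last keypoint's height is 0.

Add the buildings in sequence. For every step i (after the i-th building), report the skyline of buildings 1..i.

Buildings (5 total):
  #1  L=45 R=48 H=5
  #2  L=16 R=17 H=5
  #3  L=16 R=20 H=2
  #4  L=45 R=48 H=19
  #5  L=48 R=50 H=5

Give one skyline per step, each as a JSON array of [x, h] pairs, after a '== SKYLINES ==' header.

== SKYLINES ==
[[45,5],[48,0]]
[[16,5],[17,0],[45,5],[48,0]]
[[16,5],[17,2],[20,0],[45,5],[48,0]]
[[16,5],[17,2],[20,0],[45,19],[48,0]]
[[16,5],[17,2],[20,0],[45,19],[48,5],[50,0]]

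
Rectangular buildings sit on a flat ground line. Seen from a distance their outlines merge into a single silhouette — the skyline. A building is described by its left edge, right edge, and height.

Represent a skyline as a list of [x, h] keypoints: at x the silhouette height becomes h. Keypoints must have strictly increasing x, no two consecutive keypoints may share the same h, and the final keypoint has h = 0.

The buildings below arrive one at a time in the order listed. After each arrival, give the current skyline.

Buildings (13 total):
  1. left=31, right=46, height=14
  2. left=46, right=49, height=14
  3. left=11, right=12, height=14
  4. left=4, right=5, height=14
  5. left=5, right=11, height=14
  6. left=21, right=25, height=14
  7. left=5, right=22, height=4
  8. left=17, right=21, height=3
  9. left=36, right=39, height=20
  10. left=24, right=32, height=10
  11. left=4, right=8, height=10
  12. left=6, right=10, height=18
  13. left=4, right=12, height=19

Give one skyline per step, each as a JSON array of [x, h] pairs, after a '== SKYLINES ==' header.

== SKYLINES ==
[[31,14],[46,0]]
[[31,14],[49,0]]
[[11,14],[12,0],[31,14],[49,0]]
[[4,14],[5,0],[11,14],[12,0],[31,14],[49,0]]
[[4,14],[12,0],[31,14],[49,0]]
[[4,14],[12,0],[21,14],[25,0],[31,14],[49,0]]
[[4,14],[12,4],[21,14],[25,0],[31,14],[49,0]]
[[4,14],[12,4],[21,14],[25,0],[31,14],[49,0]]
[[4,14],[12,4],[21,14],[25,0],[31,14],[36,20],[39,14],[49,0]]
[[4,14],[12,4],[21,14],[25,10],[31,14],[36,20],[39,14],[49,0]]
[[4,14],[12,4],[21,14],[25,10],[31,14],[36,20],[39,14],[49,0]]
[[4,14],[6,18],[10,14],[12,4],[21,14],[25,10],[31,14],[36,20],[39,14],[49,0]]
[[4,19],[12,4],[21,14],[25,10],[31,14],[36,20],[39,14],[49,0]]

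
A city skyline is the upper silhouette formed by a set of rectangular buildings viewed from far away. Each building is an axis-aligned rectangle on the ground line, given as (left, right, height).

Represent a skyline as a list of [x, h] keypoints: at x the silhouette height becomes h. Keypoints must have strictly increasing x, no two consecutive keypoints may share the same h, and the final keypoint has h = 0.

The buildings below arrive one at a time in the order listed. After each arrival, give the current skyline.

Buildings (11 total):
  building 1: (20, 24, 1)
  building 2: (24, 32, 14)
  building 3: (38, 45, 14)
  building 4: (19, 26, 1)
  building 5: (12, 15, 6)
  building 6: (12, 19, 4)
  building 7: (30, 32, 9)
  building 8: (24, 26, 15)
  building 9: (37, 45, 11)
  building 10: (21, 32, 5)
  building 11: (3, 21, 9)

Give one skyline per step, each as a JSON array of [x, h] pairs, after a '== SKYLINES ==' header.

== SKYLINES ==
[[20,1],[24,0]]
[[20,1],[24,14],[32,0]]
[[20,1],[24,14],[32,0],[38,14],[45,0]]
[[19,1],[24,14],[32,0],[38,14],[45,0]]
[[12,6],[15,0],[19,1],[24,14],[32,0],[38,14],[45,0]]
[[12,6],[15,4],[19,1],[24,14],[32,0],[38,14],[45,0]]
[[12,6],[15,4],[19,1],[24,14],[32,0],[38,14],[45,0]]
[[12,6],[15,4],[19,1],[24,15],[26,14],[32,0],[38,14],[45,0]]
[[12,6],[15,4],[19,1],[24,15],[26,14],[32,0],[37,11],[38,14],[45,0]]
[[12,6],[15,4],[19,1],[21,5],[24,15],[26,14],[32,0],[37,11],[38,14],[45,0]]
[[3,9],[21,5],[24,15],[26,14],[32,0],[37,11],[38,14],[45,0]]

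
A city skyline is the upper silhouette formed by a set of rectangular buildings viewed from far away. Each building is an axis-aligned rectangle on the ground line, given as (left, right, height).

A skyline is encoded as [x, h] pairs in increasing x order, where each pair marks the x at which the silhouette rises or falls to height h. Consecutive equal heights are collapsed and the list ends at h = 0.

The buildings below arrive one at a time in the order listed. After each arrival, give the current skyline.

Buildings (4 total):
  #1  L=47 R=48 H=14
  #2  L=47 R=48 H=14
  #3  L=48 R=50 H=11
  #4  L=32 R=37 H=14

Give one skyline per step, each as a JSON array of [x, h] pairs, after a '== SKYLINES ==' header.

== SKYLINES ==
[[47,14],[48,0]]
[[47,14],[48,0]]
[[47,14],[48,11],[50,0]]
[[32,14],[37,0],[47,14],[48,11],[50,0]]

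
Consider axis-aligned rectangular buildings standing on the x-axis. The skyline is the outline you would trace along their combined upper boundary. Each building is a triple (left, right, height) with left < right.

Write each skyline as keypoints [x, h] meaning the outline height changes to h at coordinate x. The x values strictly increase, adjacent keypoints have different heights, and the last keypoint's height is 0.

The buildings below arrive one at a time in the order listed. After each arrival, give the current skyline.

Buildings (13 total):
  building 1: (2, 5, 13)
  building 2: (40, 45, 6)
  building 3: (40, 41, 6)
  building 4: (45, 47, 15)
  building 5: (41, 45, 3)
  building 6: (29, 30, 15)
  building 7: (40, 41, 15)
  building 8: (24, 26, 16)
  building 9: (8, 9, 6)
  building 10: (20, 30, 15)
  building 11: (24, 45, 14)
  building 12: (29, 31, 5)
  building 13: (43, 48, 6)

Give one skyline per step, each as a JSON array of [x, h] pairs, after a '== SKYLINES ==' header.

== SKYLINES ==
[[2,13],[5,0]]
[[2,13],[5,0],[40,6],[45,0]]
[[2,13],[5,0],[40,6],[45,0]]
[[2,13],[5,0],[40,6],[45,15],[47,0]]
[[2,13],[5,0],[40,6],[45,15],[47,0]]
[[2,13],[5,0],[29,15],[30,0],[40,6],[45,15],[47,0]]
[[2,13],[5,0],[29,15],[30,0],[40,15],[41,6],[45,15],[47,0]]
[[2,13],[5,0],[24,16],[26,0],[29,15],[30,0],[40,15],[41,6],[45,15],[47,0]]
[[2,13],[5,0],[8,6],[9,0],[24,16],[26,0],[29,15],[30,0],[40,15],[41,6],[45,15],[47,0]]
[[2,13],[5,0],[8,6],[9,0],[20,15],[24,16],[26,15],[30,0],[40,15],[41,6],[45,15],[47,0]]
[[2,13],[5,0],[8,6],[9,0],[20,15],[24,16],[26,15],[30,14],[40,15],[41,14],[45,15],[47,0]]
[[2,13],[5,0],[8,6],[9,0],[20,15],[24,16],[26,15],[30,14],[40,15],[41,14],[45,15],[47,0]]
[[2,13],[5,0],[8,6],[9,0],[20,15],[24,16],[26,15],[30,14],[40,15],[41,14],[45,15],[47,6],[48,0]]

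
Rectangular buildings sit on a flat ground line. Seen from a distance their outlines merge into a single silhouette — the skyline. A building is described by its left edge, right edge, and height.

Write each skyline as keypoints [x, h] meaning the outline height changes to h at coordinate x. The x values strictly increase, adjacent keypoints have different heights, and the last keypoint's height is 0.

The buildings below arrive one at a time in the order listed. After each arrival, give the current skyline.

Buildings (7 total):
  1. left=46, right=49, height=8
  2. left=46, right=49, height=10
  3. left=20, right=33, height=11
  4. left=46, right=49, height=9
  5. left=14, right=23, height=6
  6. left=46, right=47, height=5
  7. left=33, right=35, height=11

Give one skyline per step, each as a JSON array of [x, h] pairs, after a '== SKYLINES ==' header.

== SKYLINES ==
[[46,8],[49,0]]
[[46,10],[49,0]]
[[20,11],[33,0],[46,10],[49,0]]
[[20,11],[33,0],[46,10],[49,0]]
[[14,6],[20,11],[33,0],[46,10],[49,0]]
[[14,6],[20,11],[33,0],[46,10],[49,0]]
[[14,6],[20,11],[35,0],[46,10],[49,0]]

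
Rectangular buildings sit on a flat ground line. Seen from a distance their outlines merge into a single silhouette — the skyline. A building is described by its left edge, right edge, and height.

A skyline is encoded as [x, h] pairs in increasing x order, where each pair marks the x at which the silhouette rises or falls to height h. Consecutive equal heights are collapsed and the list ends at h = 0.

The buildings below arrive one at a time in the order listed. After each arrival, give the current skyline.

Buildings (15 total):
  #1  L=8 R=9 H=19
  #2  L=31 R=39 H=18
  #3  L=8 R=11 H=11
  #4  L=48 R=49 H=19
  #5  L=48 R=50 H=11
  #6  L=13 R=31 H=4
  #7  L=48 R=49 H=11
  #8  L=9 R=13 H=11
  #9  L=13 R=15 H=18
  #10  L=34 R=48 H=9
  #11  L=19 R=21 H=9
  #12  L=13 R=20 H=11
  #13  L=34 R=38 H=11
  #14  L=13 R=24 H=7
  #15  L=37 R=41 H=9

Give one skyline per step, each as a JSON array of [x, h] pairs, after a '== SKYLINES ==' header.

== SKYLINES ==
[[8,19],[9,0]]
[[8,19],[9,0],[31,18],[39,0]]
[[8,19],[9,11],[11,0],[31,18],[39,0]]
[[8,19],[9,11],[11,0],[31,18],[39,0],[48,19],[49,0]]
[[8,19],[9,11],[11,0],[31,18],[39,0],[48,19],[49,11],[50,0]]
[[8,19],[9,11],[11,0],[13,4],[31,18],[39,0],[48,19],[49,11],[50,0]]
[[8,19],[9,11],[11,0],[13,4],[31,18],[39,0],[48,19],[49,11],[50,0]]
[[8,19],[9,11],[13,4],[31,18],[39,0],[48,19],[49,11],[50,0]]
[[8,19],[9,11],[13,18],[15,4],[31,18],[39,0],[48,19],[49,11],[50,0]]
[[8,19],[9,11],[13,18],[15,4],[31,18],[39,9],[48,19],[49,11],[50,0]]
[[8,19],[9,11],[13,18],[15,4],[19,9],[21,4],[31,18],[39,9],[48,19],[49,11],[50,0]]
[[8,19],[9,11],[13,18],[15,11],[20,9],[21,4],[31,18],[39,9],[48,19],[49,11],[50,0]]
[[8,19],[9,11],[13,18],[15,11],[20,9],[21,4],[31,18],[39,9],[48,19],[49,11],[50,0]]
[[8,19],[9,11],[13,18],[15,11],[20,9],[21,7],[24,4],[31,18],[39,9],[48,19],[49,11],[50,0]]
[[8,19],[9,11],[13,18],[15,11],[20,9],[21,7],[24,4],[31,18],[39,9],[48,19],[49,11],[50,0]]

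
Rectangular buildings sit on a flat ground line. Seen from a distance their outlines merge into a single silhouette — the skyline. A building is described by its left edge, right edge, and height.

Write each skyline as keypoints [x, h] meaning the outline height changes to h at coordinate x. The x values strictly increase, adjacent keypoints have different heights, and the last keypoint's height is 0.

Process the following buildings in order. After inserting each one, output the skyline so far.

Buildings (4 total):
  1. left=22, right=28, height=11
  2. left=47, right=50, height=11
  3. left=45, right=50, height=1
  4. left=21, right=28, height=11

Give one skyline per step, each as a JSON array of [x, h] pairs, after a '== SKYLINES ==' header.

== SKYLINES ==
[[22,11],[28,0]]
[[22,11],[28,0],[47,11],[50,0]]
[[22,11],[28,0],[45,1],[47,11],[50,0]]
[[21,11],[28,0],[45,1],[47,11],[50,0]]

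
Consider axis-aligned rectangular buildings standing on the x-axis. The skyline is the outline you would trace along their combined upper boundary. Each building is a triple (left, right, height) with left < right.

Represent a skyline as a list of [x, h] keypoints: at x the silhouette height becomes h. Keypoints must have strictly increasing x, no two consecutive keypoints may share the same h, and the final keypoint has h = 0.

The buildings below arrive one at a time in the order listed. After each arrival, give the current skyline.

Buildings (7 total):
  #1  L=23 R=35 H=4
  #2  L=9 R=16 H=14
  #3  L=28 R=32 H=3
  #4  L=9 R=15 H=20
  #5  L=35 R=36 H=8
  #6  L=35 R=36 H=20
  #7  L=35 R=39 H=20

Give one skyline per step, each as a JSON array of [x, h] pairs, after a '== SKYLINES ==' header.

== SKYLINES ==
[[23,4],[35,0]]
[[9,14],[16,0],[23,4],[35,0]]
[[9,14],[16,0],[23,4],[35,0]]
[[9,20],[15,14],[16,0],[23,4],[35,0]]
[[9,20],[15,14],[16,0],[23,4],[35,8],[36,0]]
[[9,20],[15,14],[16,0],[23,4],[35,20],[36,0]]
[[9,20],[15,14],[16,0],[23,4],[35,20],[39,0]]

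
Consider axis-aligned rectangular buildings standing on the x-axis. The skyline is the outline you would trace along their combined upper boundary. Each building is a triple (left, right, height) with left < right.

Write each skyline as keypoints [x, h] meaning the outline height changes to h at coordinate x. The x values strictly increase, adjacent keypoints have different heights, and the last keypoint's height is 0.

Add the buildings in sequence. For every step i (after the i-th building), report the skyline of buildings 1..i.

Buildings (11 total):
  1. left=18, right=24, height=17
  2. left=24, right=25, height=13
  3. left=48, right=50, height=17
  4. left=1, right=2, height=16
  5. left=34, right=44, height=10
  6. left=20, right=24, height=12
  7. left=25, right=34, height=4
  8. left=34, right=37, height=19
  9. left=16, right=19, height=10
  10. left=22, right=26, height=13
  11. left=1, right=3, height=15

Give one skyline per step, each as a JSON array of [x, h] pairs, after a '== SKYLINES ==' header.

== SKYLINES ==
[[18,17],[24,0]]
[[18,17],[24,13],[25,0]]
[[18,17],[24,13],[25,0],[48,17],[50,0]]
[[1,16],[2,0],[18,17],[24,13],[25,0],[48,17],[50,0]]
[[1,16],[2,0],[18,17],[24,13],[25,0],[34,10],[44,0],[48,17],[50,0]]
[[1,16],[2,0],[18,17],[24,13],[25,0],[34,10],[44,0],[48,17],[50,0]]
[[1,16],[2,0],[18,17],[24,13],[25,4],[34,10],[44,0],[48,17],[50,0]]
[[1,16],[2,0],[18,17],[24,13],[25,4],[34,19],[37,10],[44,0],[48,17],[50,0]]
[[1,16],[2,0],[16,10],[18,17],[24,13],[25,4],[34,19],[37,10],[44,0],[48,17],[50,0]]
[[1,16],[2,0],[16,10],[18,17],[24,13],[26,4],[34,19],[37,10],[44,0],[48,17],[50,0]]
[[1,16],[2,15],[3,0],[16,10],[18,17],[24,13],[26,4],[34,19],[37,10],[44,0],[48,17],[50,0]]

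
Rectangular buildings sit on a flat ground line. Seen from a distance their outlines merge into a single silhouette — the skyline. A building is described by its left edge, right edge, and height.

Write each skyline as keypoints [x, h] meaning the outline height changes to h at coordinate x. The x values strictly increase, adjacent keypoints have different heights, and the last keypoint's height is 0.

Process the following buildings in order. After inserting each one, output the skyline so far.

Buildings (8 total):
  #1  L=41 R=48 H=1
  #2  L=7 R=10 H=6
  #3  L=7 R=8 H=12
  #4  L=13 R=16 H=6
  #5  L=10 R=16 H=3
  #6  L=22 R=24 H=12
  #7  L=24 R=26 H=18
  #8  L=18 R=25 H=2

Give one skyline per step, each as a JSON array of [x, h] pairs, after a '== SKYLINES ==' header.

== SKYLINES ==
[[41,1],[48,0]]
[[7,6],[10,0],[41,1],[48,0]]
[[7,12],[8,6],[10,0],[41,1],[48,0]]
[[7,12],[8,6],[10,0],[13,6],[16,0],[41,1],[48,0]]
[[7,12],[8,6],[10,3],[13,6],[16,0],[41,1],[48,0]]
[[7,12],[8,6],[10,3],[13,6],[16,0],[22,12],[24,0],[41,1],[48,0]]
[[7,12],[8,6],[10,3],[13,6],[16,0],[22,12],[24,18],[26,0],[41,1],[48,0]]
[[7,12],[8,6],[10,3],[13,6],[16,0],[18,2],[22,12],[24,18],[26,0],[41,1],[48,0]]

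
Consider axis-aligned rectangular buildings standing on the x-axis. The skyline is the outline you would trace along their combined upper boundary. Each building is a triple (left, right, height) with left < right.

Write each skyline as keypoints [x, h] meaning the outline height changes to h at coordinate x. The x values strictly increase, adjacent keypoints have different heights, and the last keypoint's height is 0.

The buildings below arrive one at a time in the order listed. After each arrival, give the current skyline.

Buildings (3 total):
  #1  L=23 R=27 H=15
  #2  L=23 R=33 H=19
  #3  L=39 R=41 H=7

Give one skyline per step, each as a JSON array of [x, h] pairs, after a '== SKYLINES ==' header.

== SKYLINES ==
[[23,15],[27,0]]
[[23,19],[33,0]]
[[23,19],[33,0],[39,7],[41,0]]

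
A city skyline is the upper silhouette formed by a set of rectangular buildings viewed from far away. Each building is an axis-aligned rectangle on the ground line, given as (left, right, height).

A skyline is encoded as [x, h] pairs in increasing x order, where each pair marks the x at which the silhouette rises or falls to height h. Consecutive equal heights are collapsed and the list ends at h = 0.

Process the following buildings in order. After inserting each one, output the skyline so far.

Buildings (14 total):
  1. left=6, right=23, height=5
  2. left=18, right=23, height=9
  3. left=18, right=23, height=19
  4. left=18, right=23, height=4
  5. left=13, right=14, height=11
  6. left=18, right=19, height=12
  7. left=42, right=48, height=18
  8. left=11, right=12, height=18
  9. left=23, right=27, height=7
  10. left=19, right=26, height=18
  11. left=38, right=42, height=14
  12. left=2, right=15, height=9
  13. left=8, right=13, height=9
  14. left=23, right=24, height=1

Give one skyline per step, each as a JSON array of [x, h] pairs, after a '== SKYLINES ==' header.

== SKYLINES ==
[[6,5],[23,0]]
[[6,5],[18,9],[23,0]]
[[6,5],[18,19],[23,0]]
[[6,5],[18,19],[23,0]]
[[6,5],[13,11],[14,5],[18,19],[23,0]]
[[6,5],[13,11],[14,5],[18,19],[23,0]]
[[6,5],[13,11],[14,5],[18,19],[23,0],[42,18],[48,0]]
[[6,5],[11,18],[12,5],[13,11],[14,5],[18,19],[23,0],[42,18],[48,0]]
[[6,5],[11,18],[12,5],[13,11],[14,5],[18,19],[23,7],[27,0],[42,18],[48,0]]
[[6,5],[11,18],[12,5],[13,11],[14,5],[18,19],[23,18],[26,7],[27,0],[42,18],[48,0]]
[[6,5],[11,18],[12,5],[13,11],[14,5],[18,19],[23,18],[26,7],[27,0],[38,14],[42,18],[48,0]]
[[2,9],[11,18],[12,9],[13,11],[14,9],[15,5],[18,19],[23,18],[26,7],[27,0],[38,14],[42,18],[48,0]]
[[2,9],[11,18],[12,9],[13,11],[14,9],[15,5],[18,19],[23,18],[26,7],[27,0],[38,14],[42,18],[48,0]]
[[2,9],[11,18],[12,9],[13,11],[14,9],[15,5],[18,19],[23,18],[26,7],[27,0],[38,14],[42,18],[48,0]]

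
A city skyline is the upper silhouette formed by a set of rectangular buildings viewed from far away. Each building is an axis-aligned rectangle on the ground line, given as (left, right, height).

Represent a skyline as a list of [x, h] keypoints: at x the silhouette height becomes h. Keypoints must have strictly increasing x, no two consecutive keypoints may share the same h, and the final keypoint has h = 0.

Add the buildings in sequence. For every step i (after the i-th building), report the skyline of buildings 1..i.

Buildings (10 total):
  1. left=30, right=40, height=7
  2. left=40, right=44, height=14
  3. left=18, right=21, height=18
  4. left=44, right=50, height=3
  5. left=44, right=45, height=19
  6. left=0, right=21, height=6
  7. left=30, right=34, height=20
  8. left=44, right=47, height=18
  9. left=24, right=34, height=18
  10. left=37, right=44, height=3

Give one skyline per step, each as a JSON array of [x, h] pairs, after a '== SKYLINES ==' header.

== SKYLINES ==
[[30,7],[40,0]]
[[30,7],[40,14],[44,0]]
[[18,18],[21,0],[30,7],[40,14],[44,0]]
[[18,18],[21,0],[30,7],[40,14],[44,3],[50,0]]
[[18,18],[21,0],[30,7],[40,14],[44,19],[45,3],[50,0]]
[[0,6],[18,18],[21,0],[30,7],[40,14],[44,19],[45,3],[50,0]]
[[0,6],[18,18],[21,0],[30,20],[34,7],[40,14],[44,19],[45,3],[50,0]]
[[0,6],[18,18],[21,0],[30,20],[34,7],[40,14],[44,19],[45,18],[47,3],[50,0]]
[[0,6],[18,18],[21,0],[24,18],[30,20],[34,7],[40,14],[44,19],[45,18],[47,3],[50,0]]
[[0,6],[18,18],[21,0],[24,18],[30,20],[34,7],[40,14],[44,19],[45,18],[47,3],[50,0]]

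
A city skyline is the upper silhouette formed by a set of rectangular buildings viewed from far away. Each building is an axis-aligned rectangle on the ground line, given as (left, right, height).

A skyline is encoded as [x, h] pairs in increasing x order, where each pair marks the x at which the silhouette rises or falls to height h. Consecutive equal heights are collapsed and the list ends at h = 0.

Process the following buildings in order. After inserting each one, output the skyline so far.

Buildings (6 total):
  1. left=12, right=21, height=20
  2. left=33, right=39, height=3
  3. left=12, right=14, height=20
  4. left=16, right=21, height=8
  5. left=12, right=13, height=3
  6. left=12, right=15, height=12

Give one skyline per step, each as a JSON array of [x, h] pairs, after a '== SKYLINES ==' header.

== SKYLINES ==
[[12,20],[21,0]]
[[12,20],[21,0],[33,3],[39,0]]
[[12,20],[21,0],[33,3],[39,0]]
[[12,20],[21,0],[33,3],[39,0]]
[[12,20],[21,0],[33,3],[39,0]]
[[12,20],[21,0],[33,3],[39,0]]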